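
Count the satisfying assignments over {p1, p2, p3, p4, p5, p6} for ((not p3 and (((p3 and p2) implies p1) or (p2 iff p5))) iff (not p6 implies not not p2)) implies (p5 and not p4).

Initial set: {(((not p3 and (((p3 and p2) implies p1) or (p2 iff p5))) iff (not p6 implies not not p2)) implies (p5 and not p4))}.
(((not p3 and (((p3 and p2) implies p1) or (p2 iff p5))) iff (not p6 implies not not p2)) implies (p5 and not p4)): β-rule — branch into not ((not p3 and (((p3 and p2) implies p1) or (p2 iff p5))) iff (not p6 implies not not p2))  //  (p5 and not p4).
  branch 1 (add not ((not p3 and (((p3 and p2) implies p1) or (p2 iff p5))) iff (not p6 implies not not p2))):
    not ((not p3 and (((p3 and p2) implies p1) or (p2 iff p5))) iff (not p6 implies not not p2)): β-rule — branch into (not p3 and (((p3 and p2) implies p1) or (p2 iff p5))), not (not p6 implies not not p2)  //  not (not p3 and (((p3 and p2) implies p1) or (p2 iff p5))), (not p6 implies not not p2).
      branch 1.1 (add (not p3 and (((p3 and p2) implies p1) or (p2 iff p5))), not (not p6 implies not not p2)):
        (not p3 and (((p3 and p2) implies p1) or (p2 iff p5))): α-rule — add not p3, (((p3 and p2) implies p1) or (p2 iff p5)).
        not (not p6 implies not not p2): α-rule — add not p6, not not not p2.
        not not not p2: drop double negation, giving not p2.
        (((p3 and p2) implies p1) or (p2 iff p5)): β-rule — branch into ((p3 and p2) implies p1)  //  (p2 iff p5).
          branch 1.1.1 (add ((p3 and p2) implies p1)):
            ((p3 and p2) implies p1): β-rule — branch into not (p3 and p2)  //  p1.
              branch 1.1.1.1 (add not (p3 and p2)):
                not (p3 and p2): β-rule — branch into not p3  //  not p2.
                  branch 1.1.1.1.1 (add not p3):
                    ○ open, literals {p2=0, p3=0, p6=0}.
                  branch 1.1.1.1.2 (add not p2):
                    ○ open, literals {p2=0, p3=0, p6=0}.
              branch 1.1.1.2 (add p1):
                ○ open, literals {p1=1, p2=0, p3=0, p6=0}.
          branch 1.1.2 (add (p2 iff p5)):
            (p2 iff p5): β-rule — branch into p2, p5  //  not p2, not p5.
              branch 1.1.2.1 (add p2, p5):
                × closes — contains both p2 and not p2.
              branch 1.1.2.2 (add not p2, not p5):
                ○ open, literals {p2=0, p3=0, p5=0, p6=0}.
      branch 1.2 (add not (not p3 and (((p3 and p2) implies p1) or (p2 iff p5))), (not p6 implies not not p2)):
        not (not p3 and (((p3 and p2) implies p1) or (p2 iff p5))): β-rule — branch into not not p3  //  not (((p3 and p2) implies p1) or (p2 iff p5)).
          branch 1.2.1 (add not not p3):
            (not p6 implies not not p2): β-rule — branch into not not p6  //  not not p2.
              branch 1.2.1.1 (add not not p6):
                ○ open, literals {p3=1, p6=1}.
              branch 1.2.1.2 (add not not p2):
                not not p2: drop double negation, giving p2.
                ○ open, literals {p2=1, p3=1}.
          branch 1.2.2 (add not (((p3 and p2) implies p1) or (p2 iff p5))):
            not (((p3 and p2) implies p1) or (p2 iff p5)): α-rule — add not ((p3 and p2) implies p1), not (p2 iff p5).
            not ((p3 and p2) implies p1): α-rule — add (p3 and p2), not p1.
            (p3 and p2): α-rule — add p3, p2.
            (not p6 implies not not p2): β-rule — branch into not not p6  //  not not p2.
              branch 1.2.2.1 (add not not p6):
                not (p2 iff p5): β-rule — branch into p2, not p5  //  not p2, p5.
                  branch 1.2.2.1.1 (add p2, not p5):
                    ○ open, literals {p1=0, p2=1, p3=1, p5=0, p6=1}.
                  branch 1.2.2.1.2 (add not p2, p5):
                    × closes — contains both p2 and not p2.
              branch 1.2.2.2 (add not not p2):
                not not p2: drop double negation, giving p2.
                not (p2 iff p5): β-rule — branch into p2, not p5  //  not p2, p5.
                  branch 1.2.2.2.1 (add p2, not p5):
                    ○ open, literals {p1=0, p2=1, p3=1, p5=0}.
                  branch 1.2.2.2.2 (add not p2, p5):
                    × closes — contains both p2 and not p2.
  branch 2 (add (p5 and not p4)):
    (p5 and not p4): α-rule — add p5, not p4.
    ○ open, literals {p4=0, p5=1}.
3 branches closed, 9 open.
Each open branch fixes some atoms; the unmentioned ones are free. Counting distinct full assignments: branch {p2=0, p3=0, p6=0} (p1, p4, p5) contributes 8 new; branch {p2=0, p3=0, p6=0} (p1, p4, p5) contributes 0 new; branch {p1=1, p2=0, p3=0, p6=0} (p4, p5) contributes 0 new; branch {p2=0, p3=0, p5=0, p6=0} (p1, p4) contributes 0 new; branch {p3=1, p6=1} (p1, p2, p4, p5) contributes 16 new; branch {p2=1, p3=1} (p1, p4, p5, p6) contributes 8 new; branch {p1=0, p2=1, p3=1, p5=0, p6=1} (p4) contributes 0 new; branch {p1=0, p2=1, p3=1, p5=0} (p4, p6) contributes 0 new; branch {p4=0, p5=1} (p1, p2, p3, p6) contributes 8 new. Total: 40.

40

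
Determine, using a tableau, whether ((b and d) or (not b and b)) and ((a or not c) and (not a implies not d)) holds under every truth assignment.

Assume the negation and expand:
Initial set: {not (((b and d) or (not b and b)) and ((a or not c) and (not a implies not d)))}.
not (((b and d) or (not b and b)) and ((a or not c) and (not a implies not d))): β-rule — branch into not ((b and d) or (not b and b))  //  not ((a or not c) and (not a implies not d)).
  branch 1 (add not ((b and d) or (not b and b))):
    not ((b and d) or (not b and b)): α-rule — add not (b and d), not (not b and b).
    not (b and d): β-rule — branch into not b  //  not d.
      branch 1.1 (add not b):
        not (not b and b): β-rule — branch into not not b  //  not b.
          branch 1.1.1 (add not not b):
            × closes — contains both b and not b.
          branch 1.1.2 (add not b):
            ○ open, literals {b=false}.
      branch 1.2 (add not d):
        not (not b and b): β-rule — branch into not not b  //  not b.
          branch 1.2.1 (add not not b):
            ○ open, literals {b=true, d=false}.
          branch 1.2.2 (add not b):
            ○ open, literals {b=false, d=false}.
  branch 2 (add not ((a or not c) and (not a implies not d))):
    not ((a or not c) and (not a implies not d)): β-rule — branch into not (a or not c)  //  not (not a implies not d).
      branch 2.1 (add not (a or not c)):
        not (a or not c): α-rule — add not a, not not c.
        ○ open, literals {a=false, c=true}.
      branch 2.2 (add not (not a implies not d)):
        not (not a implies not d): α-rule — add not a, not not d.
        ○ open, literals {a=false, d=true}.
1 branch closed, 5 open.
An open branch gives a countermodel: b=false (unmentioned atoms arbitrary); under it the original formula is false.

Not valid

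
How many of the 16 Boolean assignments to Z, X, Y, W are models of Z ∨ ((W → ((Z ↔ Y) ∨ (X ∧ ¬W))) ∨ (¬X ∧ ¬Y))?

14

Initial set: {(Z ∨ ((W → ((Z ↔ Y) ∨ (X ∧ ¬W))) ∨ (¬X ∧ ¬Y)))}.
(Z ∨ ((W → ((Z ↔ Y) ∨ (X ∧ ¬W))) ∨ (¬X ∧ ¬Y))): β-rule — branch into Z  //  ((W → ((Z ↔ Y) ∨ (X ∧ ¬W))) ∨ (¬X ∧ ¬Y)).
  branch 1 (add Z):
    ○ open, literals {Z=1}.
  branch 2 (add ((W → ((Z ↔ Y) ∨ (X ∧ ¬W))) ∨ (¬X ∧ ¬Y))):
    ((W → ((Z ↔ Y) ∨ (X ∧ ¬W))) ∨ (¬X ∧ ¬Y)): β-rule — branch into (W → ((Z ↔ Y) ∨ (X ∧ ¬W)))  //  (¬X ∧ ¬Y).
      branch 2.1 (add (W → ((Z ↔ Y) ∨ (X ∧ ¬W)))):
        (W → ((Z ↔ Y) ∨ (X ∧ ¬W))): β-rule — branch into ¬W  //  ((Z ↔ Y) ∨ (X ∧ ¬W)).
          branch 2.1.1 (add ¬W):
            ○ open, literals {W=0}.
          branch 2.1.2 (add ((Z ↔ Y) ∨ (X ∧ ¬W))):
            ((Z ↔ Y) ∨ (X ∧ ¬W)): β-rule — branch into (Z ↔ Y)  //  (X ∧ ¬W).
              branch 2.1.2.1 (add (Z ↔ Y)):
                (Z ↔ Y): β-rule — branch into Z, Y  //  ¬Z, ¬Y.
                  branch 2.1.2.1.1 (add Z, Y):
                    ○ open, literals {Y=1, Z=1}.
                  branch 2.1.2.1.2 (add ¬Z, ¬Y):
                    ○ open, literals {Y=0, Z=0}.
              branch 2.1.2.2 (add (X ∧ ¬W)):
                (X ∧ ¬W): α-rule — add X, ¬W.
                ○ open, literals {W=0, X=1}.
      branch 2.2 (add (¬X ∧ ¬Y)):
        (¬X ∧ ¬Y): α-rule — add ¬X, ¬Y.
        ○ open, literals {X=0, Y=0}.
0 branches closed, 6 open.
Each open branch fixes some atoms; the unmentioned ones are free. Counting distinct full assignments: branch {Z=1} (X, Y, W) contributes 8 new; branch {W=0} (Z, X, Y) contributes 4 new; branch {Y=1, Z=1} (X, W) contributes 0 new; branch {Y=0, Z=0} (X, W) contributes 2 new; branch {W=0, X=1} (Z, Y) contributes 0 new; branch {X=0, Y=0} (Z, W) contributes 0 new. Total: 14.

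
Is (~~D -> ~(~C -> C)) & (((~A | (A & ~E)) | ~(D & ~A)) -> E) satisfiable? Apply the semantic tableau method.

Satisfiable

Initial set: {((~~D -> ~(~C -> C)) & (((~A | (A & ~E)) | ~(D & ~A)) -> E))}.
((~~D -> ~(~C -> C)) & (((~A | (A & ~E)) | ~(D & ~A)) -> E)): α-rule — add (~~D -> ~(~C -> C)), (((~A | (A & ~E)) | ~(D & ~A)) -> E).
(~~D -> ~(~C -> C)): β-rule — branch into ~~~D  //  ~(~C -> C).
  branch 1 (add ~~~D):
    ~~~D: drop double negation, giving ~D.
    (((~A | (A & ~E)) | ~(D & ~A)) -> E): β-rule — branch into ~((~A | (A & ~E)) | ~(D & ~A))  //  E.
      branch 1.1 (add ~((~A | (A & ~E)) | ~(D & ~A))):
        ~((~A | (A & ~E)) | ~(D & ~A)): α-rule — add ~(~A | (A & ~E)), ~~(D & ~A).
        ~(~A | (A & ~E)): α-rule — add ~~A, ~(A & ~E).
        ~~(D & ~A): α-rule — add D, ~A.
        × closes — contains both D and ~D.
      branch 1.2 (add E):
        ○ open, literals {D=false, E=true}.
  branch 2 (add ~(~C -> C)):
    ~(~C -> C): α-rule — add ~C, ~C.
    (((~A | (A & ~E)) | ~(D & ~A)) -> E): β-rule — branch into ~((~A | (A & ~E)) | ~(D & ~A))  //  E.
      branch 2.1 (add ~((~A | (A & ~E)) | ~(D & ~A))):
        ~((~A | (A & ~E)) | ~(D & ~A)): α-rule — add ~(~A | (A & ~E)), ~~(D & ~A).
        ~(~A | (A & ~E)): α-rule — add ~~A, ~(A & ~E).
        ~~(D & ~A): α-rule — add D, ~A.
        × closes — contains both A and ~A.
      branch 2.2 (add E):
        ○ open, literals {C=false, E=true}.
2 branches closed, 2 open.
An open branch gives a satisfying assignment: D=false, E=true.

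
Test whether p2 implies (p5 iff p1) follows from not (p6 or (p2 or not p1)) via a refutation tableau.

Initial set: {not (p6 or (p2 or not p1)); not (p2 implies (p5 iff p1))}.
not (p6 or (p2 or not p1)): α-rule — add not p6, not (p2 or not p1).
not (p2 implies (p5 iff p1)): α-rule — add p2, not (p5 iff p1).
not (p2 or not p1): α-rule — add not p2, not not p1.
× closes — contains both p2 and not p2.
All 1 branch closes.
Every branch closed, so the premises entail the conclusion.

Yes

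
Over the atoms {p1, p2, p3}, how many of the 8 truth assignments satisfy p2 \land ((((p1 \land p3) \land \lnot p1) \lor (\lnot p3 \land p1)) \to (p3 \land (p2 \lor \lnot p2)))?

3

Initial set: {(p2 \land ((((p1 \land p3) \land \lnot p1) \lor (\lnot p3 \land p1)) \to (p3 \land (p2 \lor \lnot p2))))}.
(p2 \land ((((p1 \land p3) \land \lnot p1) \lor (\lnot p3 \land p1)) \to (p3 \land (p2 \lor \lnot p2)))): α-rule — add p2, ((((p1 \land p3) \land \lnot p1) \lor (\lnot p3 \land p1)) \to (p3 \land (p2 \lor \lnot p2))).
((((p1 \land p3) \land \lnot p1) \lor (\lnot p3 \land p1)) \to (p3 \land (p2 \lor \lnot p2))): β-rule — branch into \lnot (((p1 \land p3) \land \lnot p1) \lor (\lnot p3 \land p1))  //  (p3 \land (p2 \lor \lnot p2)).
  branch 1 (add \lnot (((p1 \land p3) \land \lnot p1) \lor (\lnot p3 \land p1))):
    \lnot (((p1 \land p3) \land \lnot p1) \lor (\lnot p3 \land p1)): α-rule — add \lnot ((p1 \land p3) \land \lnot p1), \lnot (\lnot p3 \land p1).
    \lnot ((p1 \land p3) \land \lnot p1): β-rule — branch into \lnot (p1 \land p3)  //  \lnot \lnot p1.
      branch 1.1 (add \lnot (p1 \land p3)):
        \lnot (\lnot p3 \land p1): β-rule — branch into \lnot \lnot p3  //  \lnot p1.
          branch 1.1.1 (add \lnot \lnot p3):
            \lnot (p1 \land p3): β-rule — branch into \lnot p1  //  \lnot p3.
              branch 1.1.1.1 (add \lnot p1):
                ○ open, literals {p1=F, p2=T, p3=T}.
              branch 1.1.1.2 (add \lnot p3):
                × closes — contains both p3 and \lnot p3.
          branch 1.1.2 (add \lnot p1):
            \lnot (p1 \land p3): β-rule — branch into \lnot p1  //  \lnot p3.
              branch 1.1.2.1 (add \lnot p1):
                ○ open, literals {p1=F, p2=T}.
              branch 1.1.2.2 (add \lnot p3):
                ○ open, literals {p1=F, p2=T, p3=F}.
      branch 1.2 (add \lnot \lnot p1):
        \lnot (\lnot p3 \land p1): β-rule — branch into \lnot \lnot p3  //  \lnot p1.
          branch 1.2.1 (add \lnot \lnot p3):
            ○ open, literals {p1=T, p2=T, p3=T}.
          branch 1.2.2 (add \lnot p1):
            × closes — contains both p1 and \lnot p1.
  branch 2 (add (p3 \land (p2 \lor \lnot p2))):
    (p3 \land (p2 \lor \lnot p2)): α-rule — add p3, (p2 \lor \lnot p2).
    (p2 \lor \lnot p2): β-rule — branch into p2  //  \lnot p2.
      branch 2.1 (add p2):
        ○ open, literals {p2=T, p3=T}.
      branch 2.2 (add \lnot p2):
        × closes — contains both p2 and \lnot p2.
3 branches closed, 5 open.
Each open branch fixes some atoms; the unmentioned ones are free. Counting distinct full assignments: branch {p1=F, p2=T, p3=T} (none free) contributes 1 new; branch {p1=F, p2=T} (p3) contributes 1 new; branch {p1=F, p2=T, p3=F} (none free) contributes 0 new; branch {p1=T, p2=T, p3=T} (none free) contributes 1 new; branch {p2=T, p3=T} (p1) contributes 0 new. Total: 3.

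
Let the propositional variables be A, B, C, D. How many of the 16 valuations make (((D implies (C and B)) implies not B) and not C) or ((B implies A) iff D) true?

Initial set: {T ((((D implies (C and B)) implies not B) and not C) or ((B implies A) iff D))}.
T ((((D implies (C and B)) implies not B) and not C) or ((B implies A) iff D)): β-rule — branch into T (((D implies (C and B)) implies not B) and not C)  //  T ((B implies A) iff D).
  branch 1 (add T (((D implies (C and B)) implies not B) and not C)):
    T (((D implies (C and B)) implies not B) and not C): α-rule — add T ((D implies (C and B)) implies not B), T not C.
    T ((D implies (C and B)) implies not B): β-rule — branch into F (D implies (C and B))  //  T not B.
      branch 1.1 (add F (D implies (C and B))):
        F (D implies (C and B)): α-rule — add T D, F (C and B).
        F (C and B): β-rule — branch into F C  //  F B.
          branch 1.1.1 (add F C):
            ○ open, literals {C=false, D=true}.
          branch 1.1.2 (add F B):
            ○ open, literals {B=false, C=false, D=true}.
      branch 1.2 (add T not B):
        ○ open, literals {B=false, C=false}.
  branch 2 (add T ((B implies A) iff D)):
    T ((B implies A) iff D): β-rule — branch into T (B implies A), T D  //  F (B implies A), F D.
      branch 2.1 (add T (B implies A), T D):
        T (B implies A): β-rule — branch into F B  //  T A.
          branch 2.1.1 (add F B):
            ○ open, literals {B=false, D=true}.
          branch 2.1.2 (add T A):
            ○ open, literals {A=true, D=true}.
      branch 2.2 (add F (B implies A), F D):
        F (B implies A): α-rule — add T B, F A.
        ○ open, literals {A=false, B=true, D=false}.
0 branches closed, 6 open.
Each open branch fixes some atoms; the unmentioned ones are free. Counting distinct full assignments: branch {C=false, D=true} (A, B) contributes 4 new; branch {B=false, C=false, D=true} (A) contributes 0 new; branch {B=false, C=false} (A, D) contributes 2 new; branch {B=false, D=true} (A, C) contributes 2 new; branch {A=true, D=true} (B, C) contributes 1 new; branch {A=false, B=true, D=false} (C) contributes 2 new. Total: 11.

11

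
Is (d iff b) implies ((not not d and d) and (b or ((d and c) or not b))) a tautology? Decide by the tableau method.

Assume the negation and expand:
Initial set: {not ((d iff b) implies ((not not d and d) and (b or ((d and c) or not b))))}.
not ((d iff b) implies ((not not d and d) and (b or ((d and c) or not b)))): α-rule — add (d iff b), not ((not not d and d) and (b or ((d and c) or not b))).
(d iff b): β-rule — branch into d, b  //  not d, not b.
  branch 1 (add d, b):
    not ((not not d and d) and (b or ((d and c) or not b))): β-rule — branch into not (not not d and d)  //  not (b or ((d and c) or not b)).
      branch 1.1 (add not (not not d and d)):
        not (not not d and d): β-rule — branch into not not not d  //  not d.
          branch 1.1.1 (add not not not d):
            not not not d: drop double negation, giving not d.
            × closes — contains both d and not d.
          branch 1.1.2 (add not d):
            × closes — contains both d and not d.
      branch 1.2 (add not (b or ((d and c) or not b))):
        not (b or ((d and c) or not b)): α-rule — add not b, not ((d and c) or not b).
        × closes — contains both b and not b.
  branch 2 (add not d, not b):
    not ((not not d and d) and (b or ((d and c) or not b))): β-rule — branch into not (not not d and d)  //  not (b or ((d and c) or not b)).
      branch 2.1 (add not (not not d and d)):
        not (not not d and d): β-rule — branch into not not not d  //  not d.
          branch 2.1.1 (add not not not d):
            not not not d: drop double negation, giving not d.
            ○ open, literals {b=0, d=0}.
          branch 2.1.2 (add not d):
            ○ open, literals {b=0, d=0}.
      branch 2.2 (add not (b or ((d and c) or not b))):
        not (b or ((d and c) or not b)): α-rule — add not b, not ((d and c) or not b).
        not ((d and c) or not b): α-rule — add not (d and c), not not b.
        × closes — contains both b and not b.
4 branches closed, 2 open.
An open branch gives a countermodel: b=0, d=0 (unmentioned atoms arbitrary); under it the original formula is false.

Not valid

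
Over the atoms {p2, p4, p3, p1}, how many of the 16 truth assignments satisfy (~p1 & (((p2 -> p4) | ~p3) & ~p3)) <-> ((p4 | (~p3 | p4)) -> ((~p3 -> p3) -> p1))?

Initial set: {((~p1 & (((p2 -> p4) | ~p3) & ~p3)) <-> ((p4 | (~p3 | p4)) -> ((~p3 -> p3) -> p1)))}.
((~p1 & (((p2 -> p4) | ~p3) & ~p3)) <-> ((p4 | (~p3 | p4)) -> ((~p3 -> p3) -> p1))): β-rule — branch into (~p1 & (((p2 -> p4) | ~p3) & ~p3)), ((p4 | (~p3 | p4)) -> ((~p3 -> p3) -> p1))  //  ~(~p1 & (((p2 -> p4) | ~p3) & ~p3)), ~((p4 | (~p3 | p4)) -> ((~p3 -> p3) -> p1)).
  branch 1 (add (~p1 & (((p2 -> p4) | ~p3) & ~p3)), ((p4 | (~p3 | p4)) -> ((~p3 -> p3) -> p1))):
    (~p1 & (((p2 -> p4) | ~p3) & ~p3)): α-rule — add ~p1, (((p2 -> p4) | ~p3) & ~p3).
    (((p2 -> p4) | ~p3) & ~p3): α-rule — add ((p2 -> p4) | ~p3), ~p3.
    ((p4 | (~p3 | p4)) -> ((~p3 -> p3) -> p1)): β-rule — branch into ~(p4 | (~p3 | p4))  //  ((~p3 -> p3) -> p1).
      branch 1.1 (add ~(p4 | (~p3 | p4))):
        ~(p4 | (~p3 | p4)): α-rule — add ~p4, ~(~p3 | p4).
        ~(~p3 | p4): α-rule — add ~~p3, ~p4.
        × closes — contains both p3 and ~p3.
      branch 1.2 (add ((~p3 -> p3) -> p1)):
        ((p2 -> p4) | ~p3): β-rule — branch into (p2 -> p4)  //  ~p3.
          branch 1.2.1 (add (p2 -> p4)):
            ((~p3 -> p3) -> p1): β-rule — branch into ~(~p3 -> p3)  //  p1.
              branch 1.2.1.1 (add ~(~p3 -> p3)):
                ~(~p3 -> p3): α-rule — add ~p3, ~p3.
                (p2 -> p4): β-rule — branch into ~p2  //  p4.
                  branch 1.2.1.1.1 (add ~p2):
                    ○ open, literals {p1=0, p2=0, p3=0}.
                  branch 1.2.1.1.2 (add p4):
                    ○ open, literals {p1=0, p3=0, p4=1}.
              branch 1.2.1.2 (add p1):
                × closes — contains both p1 and ~p1.
          branch 1.2.2 (add ~p3):
            ((~p3 -> p3) -> p1): β-rule — branch into ~(~p3 -> p3)  //  p1.
              branch 1.2.2.1 (add ~(~p3 -> p3)):
                ~(~p3 -> p3): α-rule — add ~p3, ~p3.
                ○ open, literals {p1=0, p3=0}.
              branch 1.2.2.2 (add p1):
                × closes — contains both p1 and ~p1.
  branch 2 (add ~(~p1 & (((p2 -> p4) | ~p3) & ~p3)), ~((p4 | (~p3 | p4)) -> ((~p3 -> p3) -> p1))):
    ~((p4 | (~p3 | p4)) -> ((~p3 -> p3) -> p1)): α-rule — add (p4 | (~p3 | p4)), ~((~p3 -> p3) -> p1).
    ~((~p3 -> p3) -> p1): α-rule — add (~p3 -> p3), ~p1.
    ~(~p1 & (((p2 -> p4) | ~p3) & ~p3)): β-rule — branch into ~~p1  //  ~(((p2 -> p4) | ~p3) & ~p3).
      branch 2.1 (add ~~p1):
        × closes — contains both p1 and ~p1.
      branch 2.2 (add ~(((p2 -> p4) | ~p3) & ~p3)):
        (p4 | (~p3 | p4)): β-rule — branch into p4  //  (~p3 | p4).
          branch 2.2.1 (add p4):
            (~p3 -> p3): β-rule — branch into ~~p3  //  p3.
              branch 2.2.1.1 (add ~~p3):
                ~(((p2 -> p4) | ~p3) & ~p3): β-rule — branch into ~((p2 -> p4) | ~p3)  //  ~~p3.
                  branch 2.2.1.1.1 (add ~((p2 -> p4) | ~p3)):
                    ~((p2 -> p4) | ~p3): α-rule — add ~(p2 -> p4), ~~p3.
                    ~(p2 -> p4): α-rule — add p2, ~p4.
                    × closes — contains both p4 and ~p4.
                  branch 2.2.1.1.2 (add ~~p3):
                    ○ open, literals {p1=0, p3=1, p4=1}.
              branch 2.2.1.2 (add p3):
                ~(((p2 -> p4) | ~p3) & ~p3): β-rule — branch into ~((p2 -> p4) | ~p3)  //  ~~p3.
                  branch 2.2.1.2.1 (add ~((p2 -> p4) | ~p3)):
                    ~((p2 -> p4) | ~p3): α-rule — add ~(p2 -> p4), ~~p3.
                    ~(p2 -> p4): α-rule — add p2, ~p4.
                    × closes — contains both p4 and ~p4.
                  branch 2.2.1.2.2 (add ~~p3):
                    ○ open, literals {p1=0, p3=1, p4=1}.
          branch 2.2.2 (add (~p3 | p4)):
            (~p3 -> p3): β-rule — branch into ~~p3  //  p3.
              branch 2.2.2.1 (add ~~p3):
                ~(((p2 -> p4) | ~p3) & ~p3): β-rule — branch into ~((p2 -> p4) | ~p3)  //  ~~p3.
                  branch 2.2.2.1.1 (add ~((p2 -> p4) | ~p3)):
                    ~((p2 -> p4) | ~p3): α-rule — add ~(p2 -> p4), ~~p3.
                    ~(p2 -> p4): α-rule — add p2, ~p4.
                    (~p3 | p4): β-rule — branch into ~p3  //  p4.
                      branch 2.2.2.1.1.1 (add ~p3):
                        × closes — contains both p3 and ~p3.
                      branch 2.2.2.1.1.2 (add p4):
                        × closes — contains both p4 and ~p4.
                  branch 2.2.2.1.2 (add ~~p3):
                    (~p3 | p4): β-rule — branch into ~p3  //  p4.
                      branch 2.2.2.1.2.1 (add ~p3):
                        × closes — contains both p3 and ~p3.
                      branch 2.2.2.1.2.2 (add p4):
                        ○ open, literals {p1=0, p3=1, p4=1}.
              branch 2.2.2.2 (add p3):
                ~(((p2 -> p4) | ~p3) & ~p3): β-rule — branch into ~((p2 -> p4) | ~p3)  //  ~~p3.
                  branch 2.2.2.2.1 (add ~((p2 -> p4) | ~p3)):
                    ~((p2 -> p4) | ~p3): α-rule — add ~(p2 -> p4), ~~p3.
                    ~(p2 -> p4): α-rule — add p2, ~p4.
                    (~p3 | p4): β-rule — branch into ~p3  //  p4.
                      branch 2.2.2.2.1.1 (add ~p3):
                        × closes — contains both p3 and ~p3.
                      branch 2.2.2.2.1.2 (add p4):
                        × closes — contains both p4 and ~p4.
                  branch 2.2.2.2.2 (add ~~p3):
                    (~p3 | p4): β-rule — branch into ~p3  //  p4.
                      branch 2.2.2.2.2.1 (add ~p3):
                        × closes — contains both p3 and ~p3.
                      branch 2.2.2.2.2.2 (add p4):
                        ○ open, literals {p1=0, p3=1, p4=1}.
12 branches closed, 7 open.
Each open branch fixes some atoms; the unmentioned ones are free. Counting distinct full assignments: branch {p1=0, p2=0, p3=0} (p4) contributes 2 new; branch {p1=0, p3=0, p4=1} (p2) contributes 1 new; branch {p1=0, p3=0} (p2, p4) contributes 1 new; branch {p1=0, p3=1, p4=1} (p2) contributes 2 new; branch {p1=0, p3=1, p4=1} (p2) contributes 0 new; branch {p1=0, p3=1, p4=1} (p2) contributes 0 new; branch {p1=0, p3=1, p4=1} (p2) contributes 0 new. Total: 6.

6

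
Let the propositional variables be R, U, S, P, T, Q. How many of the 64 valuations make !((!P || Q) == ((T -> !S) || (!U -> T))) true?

16

Initial set: {!((!P || Q) == ((T -> !S) || (!U -> T)))}.
!((!P || Q) == ((T -> !S) || (!U -> T))): β-rule — branch into (!P || Q), !((T -> !S) || (!U -> T))  //  !(!P || Q), ((T -> !S) || (!U -> T)).
  branch 1 (add (!P || Q), !((T -> !S) || (!U -> T))):
    !((T -> !S) || (!U -> T)): α-rule — add !(T -> !S), !(!U -> T).
    !(T -> !S): α-rule — add T, !!S.
    !(!U -> T): α-rule — add !U, !T.
    × closes — contains both T and !T.
  branch 2 (add !(!P || Q), ((T -> !S) || (!U -> T))):
    !(!P || Q): α-rule — add !!P, !Q.
    ((T -> !S) || (!U -> T)): β-rule — branch into (T -> !S)  //  (!U -> T).
      branch 2.1 (add (T -> !S)):
        (T -> !S): β-rule — branch into !T  //  !S.
          branch 2.1.1 (add !T):
            ○ open, literals {P=true, Q=false, T=false}.
          branch 2.1.2 (add !S):
            ○ open, literals {P=true, Q=false, S=false}.
      branch 2.2 (add (!U -> T)):
        (!U -> T): β-rule — branch into !!U  //  T.
          branch 2.2.1 (add !!U):
            ○ open, literals {P=true, Q=false, U=true}.
          branch 2.2.2 (add T):
            ○ open, literals {P=true, Q=false, T=true}.
1 branch closed, 4 open.
Each open branch fixes some atoms; the unmentioned ones are free. Counting distinct full assignments: branch {P=true, Q=false, T=false} (R, U, S) contributes 8 new; branch {P=true, Q=false, S=false} (R, U, T) contributes 4 new; branch {P=true, Q=false, U=true} (R, S, T) contributes 2 new; branch {P=true, Q=false, T=true} (R, U, S) contributes 2 new. Total: 16.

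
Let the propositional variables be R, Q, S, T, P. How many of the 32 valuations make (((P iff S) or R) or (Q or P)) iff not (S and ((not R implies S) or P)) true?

18

Initial set: {((((P iff S) or R) or (Q or P)) iff not (S and ((not R implies S) or P)))}.
((((P iff S) or R) or (Q or P)) iff not (S and ((not R implies S) or P))): β-rule — branch into (((P iff S) or R) or (Q or P)), not (S and ((not R implies S) or P))  //  not (((P iff S) or R) or (Q or P)), not not (S and ((not R implies S) or P)).
  branch 1 (add (((P iff S) or R) or (Q or P)), not (S and ((not R implies S) or P))):
    (((P iff S) or R) or (Q or P)): β-rule — branch into ((P iff S) or R)  //  (Q or P).
      branch 1.1 (add ((P iff S) or R)):
        not (S and ((not R implies S) or P)): β-rule — branch into not S  //  not ((not R implies S) or P).
          branch 1.1.1 (add not S):
            ((P iff S) or R): β-rule — branch into (P iff S)  //  R.
              branch 1.1.1.1 (add (P iff S)):
                (P iff S): β-rule — branch into P, S  //  not P, not S.
                  branch 1.1.1.1.1 (add P, S):
                    × closes — contains both S and not S.
                  branch 1.1.1.1.2 (add not P, not S):
                    ○ open, literals {P=F, S=F}.
              branch 1.1.1.2 (add R):
                ○ open, literals {R=T, S=F}.
          branch 1.1.2 (add not ((not R implies S) or P)):
            not ((not R implies S) or P): α-rule — add not (not R implies S), not P.
            not (not R implies S): α-rule — add not R, not S.
            ((P iff S) or R): β-rule — branch into (P iff S)  //  R.
              branch 1.1.2.1 (add (P iff S)):
                (P iff S): β-rule — branch into P, S  //  not P, not S.
                  branch 1.1.2.1.1 (add P, S):
                    × closes — contains both P and not P.
                  branch 1.1.2.1.2 (add not P, not S):
                    ○ open, literals {P=F, R=F, S=F}.
              branch 1.1.2.2 (add R):
                × closes — contains both R and not R.
      branch 1.2 (add (Q or P)):
        not (S and ((not R implies S) or P)): β-rule — branch into not S  //  not ((not R implies S) or P).
          branch 1.2.1 (add not S):
            (Q or P): β-rule — branch into Q  //  P.
              branch 1.2.1.1 (add Q):
                ○ open, literals {Q=T, S=F}.
              branch 1.2.1.2 (add P):
                ○ open, literals {P=T, S=F}.
          branch 1.2.2 (add not ((not R implies S) or P)):
            not ((not R implies S) or P): α-rule — add not (not R implies S), not P.
            not (not R implies S): α-rule — add not R, not S.
            (Q or P): β-rule — branch into Q  //  P.
              branch 1.2.2.1 (add Q):
                ○ open, literals {P=F, Q=T, R=F, S=F}.
              branch 1.2.2.2 (add P):
                × closes — contains both P and not P.
  branch 2 (add not (((P iff S) or R) or (Q or P)), not not (S and ((not R implies S) or P))):
    not (((P iff S) or R) or (Q or P)): α-rule — add not ((P iff S) or R), not (Q or P).
    not not (S and ((not R implies S) or P)): α-rule — add S, ((not R implies S) or P).
    not ((P iff S) or R): α-rule — add not (P iff S), not R.
    not (Q or P): α-rule — add not Q, not P.
    ((not R implies S) or P): β-rule — branch into (not R implies S)  //  P.
      branch 2.1 (add (not R implies S)):
        not (P iff S): β-rule — branch into P, not S  //  not P, S.
          branch 2.1.1 (add P, not S):
            × closes — contains both P and not P.
          branch 2.1.2 (add not P, S):
            (not R implies S): β-rule — branch into not not R  //  S.
              branch 2.1.2.1 (add not not R):
                × closes — contains both R and not R.
              branch 2.1.2.2 (add S):
                ○ open, literals {P=F, Q=F, R=F, S=T}.
      branch 2.2 (add P):
        × closes — contains both P and not P.
7 branches closed, 7 open.
Each open branch fixes some atoms; the unmentioned ones are free. Counting distinct full assignments: branch {P=F, S=F} (R, Q, T) contributes 8 new; branch {R=T, S=F} (Q, T, P) contributes 4 new; branch {P=F, R=F, S=F} (Q, T) contributes 0 new; branch {Q=T, S=F} (R, T, P) contributes 2 new; branch {P=T, S=F} (R, Q, T) contributes 2 new; branch {P=F, Q=T, R=F, S=F} (T) contributes 0 new; branch {P=F, Q=F, R=F, S=T} (T) contributes 2 new. Total: 18.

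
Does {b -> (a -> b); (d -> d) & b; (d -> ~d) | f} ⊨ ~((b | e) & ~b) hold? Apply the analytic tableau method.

Initial set: {(b -> (a -> b)); ((d -> d) & b); ((d -> ~d) | f); ~~((b | e) & ~b)}.
((d -> d) & b): α-rule — add (d -> d), b.
~~((b | e) & ~b): α-rule — add (b | e), ~b.
× closes — contains both b and ~b.
All 1 branch closes.
Every branch closed, so the premises entail the conclusion.

Yes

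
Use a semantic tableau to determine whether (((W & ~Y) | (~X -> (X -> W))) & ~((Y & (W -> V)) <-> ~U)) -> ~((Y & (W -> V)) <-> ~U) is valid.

Valid

Assume the negation and expand:
Initial set: {~((((W & ~Y) | (~X -> (X -> W))) & ~((Y & (W -> V)) <-> ~U)) -> ~((Y & (W -> V)) <-> ~U))}.
~((((W & ~Y) | (~X -> (X -> W))) & ~((Y & (W -> V)) <-> ~U)) -> ~((Y & (W -> V)) <-> ~U)): α-rule — add (((W & ~Y) | (~X -> (X -> W))) & ~((Y & (W -> V)) <-> ~U)), ~~((Y & (W -> V)) <-> ~U).
(((W & ~Y) | (~X -> (X -> W))) & ~((Y & (W -> V)) <-> ~U)): α-rule — add ((W & ~Y) | (~X -> (X -> W))), ~((Y & (W -> V)) <-> ~U).
~~((Y & (W -> V)) <-> ~U): β-rule — branch into (Y & (W -> V)), ~U  //  ~(Y & (W -> V)), ~~U.
  branch 1 (add (Y & (W -> V)), ~U):
    (Y & (W -> V)): α-rule — add Y, (W -> V).
    ((W & ~Y) | (~X -> (X -> W))): β-rule — branch into (W & ~Y)  //  (~X -> (X -> W)).
      branch 1.1 (add (W & ~Y)):
        (W & ~Y): α-rule — add W, ~Y.
        × closes — contains both Y and ~Y.
      branch 1.2 (add (~X -> (X -> W))):
        ~((Y & (W -> V)) <-> ~U): β-rule — branch into (Y & (W -> V)), ~~U  //  ~(Y & (W -> V)), ~U.
          branch 1.2.1 (add (Y & (W -> V)), ~~U):
            × closes — contains both U and ~U.
          branch 1.2.2 (add ~(Y & (W -> V)), ~U):
            (W -> V): β-rule — branch into ~W  //  V.
              branch 1.2.2.1 (add ~W):
                (~X -> (X -> W)): β-rule — branch into ~~X  //  (X -> W).
                  branch 1.2.2.1.1 (add ~~X):
                    ~(Y & (W -> V)): β-rule — branch into ~Y  //  ~(W -> V).
                      branch 1.2.2.1.1.1 (add ~Y):
                        × closes — contains both Y and ~Y.
                      branch 1.2.2.1.1.2 (add ~(W -> V)):
                        ~(W -> V): α-rule — add W, ~V.
                        × closes — contains both W and ~W.
                  branch 1.2.2.1.2 (add (X -> W)):
                    ~(Y & (W -> V)): β-rule — branch into ~Y  //  ~(W -> V).
                      branch 1.2.2.1.2.1 (add ~Y):
                        × closes — contains both Y and ~Y.
                      branch 1.2.2.1.2.2 (add ~(W -> V)):
                        ~(W -> V): α-rule — add W, ~V.
                        × closes — contains both W and ~W.
              branch 1.2.2.2 (add V):
                (~X -> (X -> W)): β-rule — branch into ~~X  //  (X -> W).
                  branch 1.2.2.2.1 (add ~~X):
                    ~(Y & (W -> V)): β-rule — branch into ~Y  //  ~(W -> V).
                      branch 1.2.2.2.1.1 (add ~Y):
                        × closes — contains both Y and ~Y.
                      branch 1.2.2.2.1.2 (add ~(W -> V)):
                        ~(W -> V): α-rule — add W, ~V.
                        × closes — contains both V and ~V.
                  branch 1.2.2.2.2 (add (X -> W)):
                    ~(Y & (W -> V)): β-rule — branch into ~Y  //  ~(W -> V).
                      branch 1.2.2.2.2.1 (add ~Y):
                        × closes — contains both Y and ~Y.
                      branch 1.2.2.2.2.2 (add ~(W -> V)):
                        ~(W -> V): α-rule — add W, ~V.
                        × closes — contains both V and ~V.
  branch 2 (add ~(Y & (W -> V)), ~~U):
    ((W & ~Y) | (~X -> (X -> W))): β-rule — branch into (W & ~Y)  //  (~X -> (X -> W)).
      branch 2.1 (add (W & ~Y)):
        (W & ~Y): α-rule — add W, ~Y.
        ~((Y & (W -> V)) <-> ~U): β-rule — branch into (Y & (W -> V)), ~~U  //  ~(Y & (W -> V)), ~U.
          branch 2.1.1 (add (Y & (W -> V)), ~~U):
            (Y & (W -> V)): α-rule — add Y, (W -> V).
            × closes — contains both Y and ~Y.
          branch 2.1.2 (add ~(Y & (W -> V)), ~U):
            × closes — contains both U and ~U.
      branch 2.2 (add (~X -> (X -> W))):
        ~((Y & (W -> V)) <-> ~U): β-rule — branch into (Y & (W -> V)), ~~U  //  ~(Y & (W -> V)), ~U.
          branch 2.2.1 (add (Y & (W -> V)), ~~U):
            (Y & (W -> V)): α-rule — add Y, (W -> V).
            ~(Y & (W -> V)): β-rule — branch into ~Y  //  ~(W -> V).
              branch 2.2.1.1 (add ~Y):
                × closes — contains both Y and ~Y.
              branch 2.2.1.2 (add ~(W -> V)):
                ~(W -> V): α-rule — add W, ~V.
                (~X -> (X -> W)): β-rule — branch into ~~X  //  (X -> W).
                  branch 2.2.1.2.1 (add ~~X):
                    (W -> V): β-rule — branch into ~W  //  V.
                      branch 2.2.1.2.1.1 (add ~W):
                        × closes — contains both W and ~W.
                      branch 2.2.1.2.1.2 (add V):
                        × closes — contains both V and ~V.
                  branch 2.2.1.2.2 (add (X -> W)):
                    (W -> V): β-rule — branch into ~W  //  V.
                      branch 2.2.1.2.2.1 (add ~W):
                        × closes — contains both W and ~W.
                      branch 2.2.1.2.2.2 (add V):
                        × closes — contains both V and ~V.
          branch 2.2.2 (add ~(Y & (W -> V)), ~U):
            × closes — contains both U and ~U.
All 18 branches close.
Every branch closed, so the negation is unsatisfiable and the formula is valid.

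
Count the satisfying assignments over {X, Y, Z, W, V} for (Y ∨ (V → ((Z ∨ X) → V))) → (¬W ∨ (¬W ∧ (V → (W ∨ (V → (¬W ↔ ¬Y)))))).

16

Initial set: {((Y ∨ (V → ((Z ∨ X) → V))) → (¬W ∨ (¬W ∧ (V → (W ∨ (V → (¬W ↔ ¬Y)))))))}.
((Y ∨ (V → ((Z ∨ X) → V))) → (¬W ∨ (¬W ∧ (V → (W ∨ (V → (¬W ↔ ¬Y))))))): β-rule — branch into ¬(Y ∨ (V → ((Z ∨ X) → V)))  //  (¬W ∨ (¬W ∧ (V → (W ∨ (V → (¬W ↔ ¬Y)))))).
  branch 1 (add ¬(Y ∨ (V → ((Z ∨ X) → V)))):
    ¬(Y ∨ (V → ((Z ∨ X) → V))): α-rule — add ¬Y, ¬(V → ((Z ∨ X) → V)).
    ¬(V → ((Z ∨ X) → V)): α-rule — add V, ¬((Z ∨ X) → V).
    ¬((Z ∨ X) → V): α-rule — add (Z ∨ X), ¬V.
    × closes — contains both V and ¬V.
  branch 2 (add (¬W ∨ (¬W ∧ (V → (W ∨ (V → (¬W ↔ ¬Y))))))):
    (¬W ∨ (¬W ∧ (V → (W ∨ (V → (¬W ↔ ¬Y)))))): β-rule — branch into ¬W  //  (¬W ∧ (V → (W ∨ (V → (¬W ↔ ¬Y))))).
      branch 2.1 (add ¬W):
        ○ open, literals {W=F}.
      branch 2.2 (add (¬W ∧ (V → (W ∨ (V → (¬W ↔ ¬Y)))))):
        (¬W ∧ (V → (W ∨ (V → (¬W ↔ ¬Y))))): α-rule — add ¬W, (V → (W ∨ (V → (¬W ↔ ¬Y)))).
        (V → (W ∨ (V → (¬W ↔ ¬Y)))): β-rule — branch into ¬V  //  (W ∨ (V → (¬W ↔ ¬Y))).
          branch 2.2.1 (add ¬V):
            ○ open, literals {V=F, W=F}.
          branch 2.2.2 (add (W ∨ (V → (¬W ↔ ¬Y)))):
            (W ∨ (V → (¬W ↔ ¬Y))): β-rule — branch into W  //  (V → (¬W ↔ ¬Y)).
              branch 2.2.2.1 (add W):
                × closes — contains both W and ¬W.
              branch 2.2.2.2 (add (V → (¬W ↔ ¬Y))):
                (V → (¬W ↔ ¬Y)): β-rule — branch into ¬V  //  (¬W ↔ ¬Y).
                  branch 2.2.2.2.1 (add ¬V):
                    ○ open, literals {V=F, W=F}.
                  branch 2.2.2.2.2 (add (¬W ↔ ¬Y)):
                    (¬W ↔ ¬Y): β-rule — branch into ¬W, ¬Y  //  ¬¬W, ¬¬Y.
                      branch 2.2.2.2.2.1 (add ¬W, ¬Y):
                        ○ open, literals {W=F, Y=F}.
                      branch 2.2.2.2.2.2 (add ¬¬W, ¬¬Y):
                        × closes — contains both W and ¬W.
3 branches closed, 4 open.
Each open branch fixes some atoms; the unmentioned ones are free. Counting distinct full assignments: branch {W=F} (X, Y, Z, V) contributes 16 new; branch {V=F, W=F} (X, Y, Z) contributes 0 new; branch {V=F, W=F} (X, Y, Z) contributes 0 new; branch {W=F, Y=F} (X, Z, V) contributes 0 new. Total: 16.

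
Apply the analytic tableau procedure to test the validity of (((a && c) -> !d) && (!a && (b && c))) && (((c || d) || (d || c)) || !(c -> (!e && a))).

Assume the negation and expand:
Initial set: {!((((a && c) -> !d) && (!a && (b && c))) && (((c || d) || (d || c)) || !(c -> (!e && a))))}.
!((((a && c) -> !d) && (!a && (b && c))) && (((c || d) || (d || c)) || !(c -> (!e && a)))): β-rule — branch into !(((a && c) -> !d) && (!a && (b && c)))  //  !(((c || d) || (d || c)) || !(c -> (!e && a))).
  branch 1 (add !(((a && c) -> !d) && (!a && (b && c)))):
    !(((a && c) -> !d) && (!a && (b && c))): β-rule — branch into !((a && c) -> !d)  //  !(!a && (b && c)).
      branch 1.1 (add !((a && c) -> !d)):
        !((a && c) -> !d): α-rule — add (a && c), !!d.
        (a && c): α-rule — add a, c.
        ○ open, literals {a=T, c=T, d=T}.
      branch 1.2 (add !(!a && (b && c))):
        !(!a && (b && c)): β-rule — branch into !!a  //  !(b && c).
          branch 1.2.1 (add !!a):
            ○ open, literals {a=T}.
          branch 1.2.2 (add !(b && c)):
            !(b && c): β-rule — branch into !b  //  !c.
              branch 1.2.2.1 (add !b):
                ○ open, literals {b=F}.
              branch 1.2.2.2 (add !c):
                ○ open, literals {c=F}.
  branch 2 (add !(((c || d) || (d || c)) || !(c -> (!e && a)))):
    !(((c || d) || (d || c)) || !(c -> (!e && a))): α-rule — add !((c || d) || (d || c)), !!(c -> (!e && a)).
    !((c || d) || (d || c)): α-rule — add !(c || d), !(d || c).
    !(c || d): α-rule — add !c, !d.
    !(d || c): α-rule — add !d, !c.
    !!(c -> (!e && a)): β-rule — branch into !c  //  (!e && a).
      branch 2.1 (add !c):
        ○ open, literals {c=F, d=F}.
      branch 2.2 (add (!e && a)):
        (!e && a): α-rule — add !e, a.
        ○ open, literals {a=T, c=F, d=F, e=F}.
0 branches closed, 6 open.
An open branch gives a countermodel: a=T, c=T, d=T (unmentioned atoms arbitrary); under it the original formula is false.

Not valid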